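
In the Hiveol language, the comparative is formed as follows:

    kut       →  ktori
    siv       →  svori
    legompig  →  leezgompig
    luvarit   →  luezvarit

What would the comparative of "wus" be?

wsori

kut and luvarit both end in -t yet inflect differently (ktori, luezvarit), so the final letter is not what conditions the rule; the number of vowels is.
"wus" has 1 vowel. The stems with 1 vowel (kut → ktori, siv → svori) delete the last vowel and add -ori.
The other pattern: stems with 3 vowels insert -ez- after the first vowel.
So wus → wsori.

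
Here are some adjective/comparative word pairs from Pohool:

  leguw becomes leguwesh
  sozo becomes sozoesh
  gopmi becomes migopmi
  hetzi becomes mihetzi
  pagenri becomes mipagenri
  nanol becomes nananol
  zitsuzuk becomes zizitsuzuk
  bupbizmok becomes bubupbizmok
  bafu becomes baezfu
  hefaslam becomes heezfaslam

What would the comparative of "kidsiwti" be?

mikidsiwti

sozo and nanol both have last vowel 'o' yet inflect differently (sozoesh, nananol), so the last vowel is not what conditions the rule; the final letter is.
"kidsiwti" ends in -i. The stems ending in -i (gopmi → migopmi, hetzi → mihetzi, pagenri → mipagenri) add the prefix mi-.
The other patterns: stems ending in -o or -w add -esh; stems ending in -k or -l repeat the first consonant+vowel as a prefix; stems ending in -m or -u insert -ez- after the first vowel.
So kidsiwti → mikidsiwti.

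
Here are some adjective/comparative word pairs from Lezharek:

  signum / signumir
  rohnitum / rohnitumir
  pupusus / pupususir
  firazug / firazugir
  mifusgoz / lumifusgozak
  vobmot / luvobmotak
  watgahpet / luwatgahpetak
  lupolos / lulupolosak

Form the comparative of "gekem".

pupusus and lupolos both end in -s yet inflect differently (pupususir, lulupolosak), so the final letter is not what conditions the rule; the last vowel is.
"gekem" has last vowel 'e'. The one such stem in the data (watgahpet → luwatgahpetak) adds lu- … -ak around the stem, so the same rule applies.
The other pattern: stems whose last vowel is 'u' add -ir.
So gekem → lugekemak.

lugekemak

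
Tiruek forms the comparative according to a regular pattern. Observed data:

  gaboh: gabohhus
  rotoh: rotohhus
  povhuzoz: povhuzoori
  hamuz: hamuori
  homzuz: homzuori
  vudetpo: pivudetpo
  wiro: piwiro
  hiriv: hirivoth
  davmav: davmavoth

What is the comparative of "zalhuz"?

zalhuori

gaboh and povhuzoz both have last vowel 'o' yet inflect differently (gabohhus, povhuzoori), so the last vowel is not what conditions the rule; the final letter is.
"zalhuz" ends in -z. The stems ending in -z (povhuzoz → povhuzoori, hamuz → hamuori, homzuz → homzuori) drop the final letter and add -ori.
So zalhuz → zalhuori.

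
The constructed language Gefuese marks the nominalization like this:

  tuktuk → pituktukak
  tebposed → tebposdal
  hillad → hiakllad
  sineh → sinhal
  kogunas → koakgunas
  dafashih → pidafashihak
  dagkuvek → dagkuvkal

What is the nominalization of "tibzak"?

tebposed and hillad both end in -d yet inflect differently (tebposdal, hiakllad), so the final letter is not what conditions the rule; the last vowel is.
"tibzak" has last vowel 'a'. The stems whose last vowel is 'a' (kogunas → koakgunas, hillad → hiakllad) insert -ak- after the first vowel.
So tibzak → tiakbzak.

tiakbzak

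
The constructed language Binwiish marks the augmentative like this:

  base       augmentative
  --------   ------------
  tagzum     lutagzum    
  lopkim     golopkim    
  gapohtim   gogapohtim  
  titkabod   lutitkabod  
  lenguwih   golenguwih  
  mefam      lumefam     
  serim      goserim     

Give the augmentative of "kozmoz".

lukozmoz

gapohtim and mefam both end in -m yet inflect differently (gogapohtim, lumefam), so the final letter is not what conditions the rule; the last vowel is.
"kozmoz" has last vowel 'o'. The one such stem in the data (titkabod → lutitkabod) adds the prefix lu-, so the same rule applies.
The other pattern: stems whose last vowel is 'i' add the prefix go-.
So kozmoz → lukozmoz.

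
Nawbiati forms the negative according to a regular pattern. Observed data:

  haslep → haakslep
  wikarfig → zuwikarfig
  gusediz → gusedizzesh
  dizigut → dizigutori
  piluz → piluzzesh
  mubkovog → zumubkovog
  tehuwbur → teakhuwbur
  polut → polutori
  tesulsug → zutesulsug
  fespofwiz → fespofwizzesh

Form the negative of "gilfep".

tesulsug and dizigut both have last vowel 'u' yet inflect differently (zutesulsug, dizigutori), so the last vowel is not what conditions the rule; the final letter is.
"gilfep" ends in -p. The one such stem in the data (haslep → haakslep) inserts -ak- after the first vowel (as does tehuwbur), so the same rule applies.
The other patterns: stems ending in -g add the prefix zu-; stems ending in -t add -ori; stems ending in -z double the final consonant and add -esh.
So gilfep → giaklfep.

giaklfep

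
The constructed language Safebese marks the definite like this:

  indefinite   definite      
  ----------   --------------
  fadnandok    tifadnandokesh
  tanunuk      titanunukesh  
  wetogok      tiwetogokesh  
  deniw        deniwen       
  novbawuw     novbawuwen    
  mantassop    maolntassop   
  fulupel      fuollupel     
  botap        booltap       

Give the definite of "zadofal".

zaoldofal

tanunuk and novbawuw both have last vowel 'u' yet inflect differently (titanunukesh, novbawuwen), so the last vowel is not what conditions the rule; the final letter is.
"zadofal" ends in -l. The one such stem in the data (fulupel → fuollupel) inserts -ol- after the first vowel (as do mantassop, botap), so the same rule applies.
The other patterns: stems ending in -k add ti- … -esh around the stem; stems ending in -w add -en.
So zadofal → zaoldofal.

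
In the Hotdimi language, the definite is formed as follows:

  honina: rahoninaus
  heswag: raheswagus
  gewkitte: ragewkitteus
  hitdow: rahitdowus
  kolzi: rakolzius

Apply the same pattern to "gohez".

ragohezus

Every pair shown (honina → rahoninaus, heswag → raheswagus, gewkitte → ragewkitteus, …) follows the same rule: add ra- … -us around the stem.
So gohez → ragohezus.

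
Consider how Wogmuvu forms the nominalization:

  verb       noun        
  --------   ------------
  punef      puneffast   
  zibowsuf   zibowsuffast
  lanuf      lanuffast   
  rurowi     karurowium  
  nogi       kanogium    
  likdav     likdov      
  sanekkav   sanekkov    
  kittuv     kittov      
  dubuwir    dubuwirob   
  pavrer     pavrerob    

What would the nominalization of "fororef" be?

fororeffast

zibowsuf and kittuv both have last vowel 'u' yet inflect differently (zibowsuffast, kittov), so the last vowel is not what conditions the rule; the final letter is.
"fororef" ends in -f. The stems ending in -f (punef → puneffast, zibowsuf → zibowsuffast, lanuf → lanuffast) double the final consonant and add -ast.
The other patterns: stems ending in -i add ka- … -um around the stem; stems ending in -v change the last vowel to 'o'; stems ending in -r add -ob.
So fororef → fororeffast.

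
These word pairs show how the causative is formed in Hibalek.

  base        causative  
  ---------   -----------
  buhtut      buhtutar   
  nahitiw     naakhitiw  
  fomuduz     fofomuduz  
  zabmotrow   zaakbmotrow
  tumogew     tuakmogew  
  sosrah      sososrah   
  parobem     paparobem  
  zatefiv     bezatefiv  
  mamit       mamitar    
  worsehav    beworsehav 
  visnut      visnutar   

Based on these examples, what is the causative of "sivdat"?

nahitiw and zatefiv both have last vowel 'i' yet inflect differently (naakhitiw, bezatefiv), so the last vowel is not what conditions the rule; the final letter is.
"sivdat" ends in -t. The stems ending in -t (buhtut → buhtutar, mamit → mamitar, visnut → visnutar) add -ar.
So sivdat → sivdatar.

sivdatar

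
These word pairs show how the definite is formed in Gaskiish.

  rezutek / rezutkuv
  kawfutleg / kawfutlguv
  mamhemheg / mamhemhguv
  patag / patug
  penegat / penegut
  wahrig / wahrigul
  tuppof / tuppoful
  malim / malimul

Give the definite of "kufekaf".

"kufekaf" has last vowel 'a'. The stems whose last vowel is 'a' (patag → patug, penegat → penegut) change the last vowel to 'u'.
So kufekaf → kufekuf.

kufekuf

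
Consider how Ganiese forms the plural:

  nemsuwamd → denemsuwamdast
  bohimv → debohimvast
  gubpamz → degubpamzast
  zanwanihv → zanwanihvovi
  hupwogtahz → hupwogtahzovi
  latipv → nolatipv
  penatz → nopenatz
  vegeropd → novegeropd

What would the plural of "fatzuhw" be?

fatzuhwovi

"fatzuhw" has second-to-last letter 'h'. The stems whose second-to-last letter is 'h' (zanwanihv → zanwanihvovi, hupwogtahz → hupwogtahzovi) add -ovi.
The other patterns: stems whose second-to-last letter is 'm' add de- … -ast around the stem; stems whose second-to-last letter is 'p' or 't' add the prefix no-.
So fatzuhw → fatzuhwovi.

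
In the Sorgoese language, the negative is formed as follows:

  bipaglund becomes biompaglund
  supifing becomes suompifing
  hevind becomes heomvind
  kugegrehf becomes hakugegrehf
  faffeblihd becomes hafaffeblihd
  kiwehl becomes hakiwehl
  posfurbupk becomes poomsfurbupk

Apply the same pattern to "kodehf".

hakodehf

"kodehf" has second-to-last letter 'h'. The stems whose second-to-last letter is 'h' (kugegrehf → hakugegrehf, faffeblihd → hafaffeblihd, kiwehl → hakiwehl) add the prefix ha-.
So kodehf → hakodehf.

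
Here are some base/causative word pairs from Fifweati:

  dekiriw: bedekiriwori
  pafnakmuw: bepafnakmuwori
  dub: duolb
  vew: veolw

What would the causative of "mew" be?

"mew" has 1 vowel. The stems with 1 vowel (dub → duolb, vew → veolw) insert -ol- after the first vowel.
The other pattern: stems with 3 vowels add be- … -ori around the stem.
So mew → meolw.

meolw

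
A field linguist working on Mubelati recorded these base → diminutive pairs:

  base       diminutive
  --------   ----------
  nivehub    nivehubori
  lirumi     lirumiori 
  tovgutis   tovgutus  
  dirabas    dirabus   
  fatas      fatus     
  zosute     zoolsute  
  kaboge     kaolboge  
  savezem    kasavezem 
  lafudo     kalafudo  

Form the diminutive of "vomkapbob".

lirumi and tovgutis both have last vowel 'i' yet inflect differently (lirumiori, tovgutus), so the last vowel is not what conditions the rule; the final letter is.
"vomkapbob" ends in -b. The one such stem in the data (nivehub → nivehubori) adds -ori, so the same rule applies.
So vomkapbob → vomkapbobori.

vomkapbobori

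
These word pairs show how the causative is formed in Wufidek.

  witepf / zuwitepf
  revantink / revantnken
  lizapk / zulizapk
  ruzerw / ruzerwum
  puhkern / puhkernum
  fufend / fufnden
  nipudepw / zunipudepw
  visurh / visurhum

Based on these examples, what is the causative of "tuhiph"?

ruzerw and nipudepw both end in -w yet inflect differently (ruzerwum, zunipudepw), so the final letter is not what conditions the rule; the second-to-last letter is.
"tuhiph" has second-to-last letter 'p'. The stems whose second-to-last letter is 'p' (nipudepw → zunipudepw, witepf → zuwitepf, lizapk → zulizapk) add the prefix zu-.
So tuhiph → zutuhiph.

zutuhiph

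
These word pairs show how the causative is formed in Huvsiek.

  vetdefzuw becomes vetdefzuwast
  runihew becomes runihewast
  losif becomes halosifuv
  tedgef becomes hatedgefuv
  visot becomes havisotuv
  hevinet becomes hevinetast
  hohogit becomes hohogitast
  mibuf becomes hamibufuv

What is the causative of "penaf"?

hapenafuv

"penaf" has 2 vowels. The stems with 2 vowels (losif → halosifuv, tedgef → hatedgefuv, mibuf → hamibufuv) add ha- … -uv around the stem.
So penaf → hapenafuv.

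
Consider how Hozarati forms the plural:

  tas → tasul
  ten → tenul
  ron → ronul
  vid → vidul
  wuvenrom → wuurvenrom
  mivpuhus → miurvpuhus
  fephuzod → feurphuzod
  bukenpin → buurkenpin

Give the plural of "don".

donul

tas and mivpuhus both end in -s yet inflect differently (tasul, miurvpuhus), so the final letter is not what conditions the rule; the number of vowels is.
"don" has 1 vowel. The stems with 1 vowel (tas → tasul, ten → tenul, ron → ronul) add -ul.
The other pattern: stems with 3 vowels insert -ur- after the first vowel.
So don → donul.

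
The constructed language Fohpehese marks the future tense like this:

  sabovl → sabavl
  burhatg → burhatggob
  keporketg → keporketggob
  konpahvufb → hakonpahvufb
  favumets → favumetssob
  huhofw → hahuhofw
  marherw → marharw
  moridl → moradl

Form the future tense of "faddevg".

huhofw and marherw both end in -w yet inflect differently (hahuhofw, marharw), so the final letter is not what conditions the rule; the second-to-last letter is.
"faddevg" has second-to-last letter 'v'. The one such stem in the data (sabovl → sabavl) changes the last vowel to 'a' (as do moridl, marherw), so the same rule applies.
So faddevg → faddavg.

faddavg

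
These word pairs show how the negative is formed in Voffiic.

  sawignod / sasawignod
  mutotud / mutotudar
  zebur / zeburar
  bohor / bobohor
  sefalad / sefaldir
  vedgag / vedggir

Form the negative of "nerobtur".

nerobturar

mutotud and sefalad both end in -d yet inflect differently (mutotudar, sefaldir), so the final letter is not what conditions the rule; the last vowel is.
"nerobtur" has last vowel 'u'. The stems whose last vowel is 'u' (zebur → zeburar, mutotud → mutotudar) add -ar.
The other patterns: stems whose last vowel is 'a' delete the last vowel and add -ir; stems whose last vowel is 'o' repeat the first consonant+vowel as a prefix.
So nerobtur → nerobturar.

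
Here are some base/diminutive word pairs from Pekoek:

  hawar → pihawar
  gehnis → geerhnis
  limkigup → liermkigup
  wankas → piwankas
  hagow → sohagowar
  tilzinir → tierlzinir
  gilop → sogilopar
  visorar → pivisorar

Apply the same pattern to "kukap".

gilop and limkigup both end in -p yet inflect differently (sogilopar, liermkigup), so the final letter is not what conditions the rule; the last vowel is.
"kukap" has last vowel 'a'. The stems whose last vowel is 'a' (wankas → piwankas, hawar → pihawar, visorar → pivisorar) add the prefix pi-.
So kukap → pikukap.

pikukap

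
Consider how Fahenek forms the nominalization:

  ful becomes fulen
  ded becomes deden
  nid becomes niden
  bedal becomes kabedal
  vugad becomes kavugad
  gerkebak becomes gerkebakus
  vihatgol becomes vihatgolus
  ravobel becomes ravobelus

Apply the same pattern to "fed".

ful and bedal both end in -l yet inflect differently (fulen, kabedal), so the final letter is not what conditions the rule; the number of vowels is.
"fed" has 1 vowel. The stems with 1 vowel (ful → fulen, ded → deden, nid → niden) add -en.
The other patterns: stems with 2 vowels add the prefix ka-; stems with 3 vowels add -us.
So fed → feden.

feden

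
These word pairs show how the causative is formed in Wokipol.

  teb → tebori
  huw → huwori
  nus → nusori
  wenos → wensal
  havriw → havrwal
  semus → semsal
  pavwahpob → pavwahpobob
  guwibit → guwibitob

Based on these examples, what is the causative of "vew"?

nus and wenos both end in -s yet inflect differently (nusori, wensal), so the final letter is not what conditions the rule; the number of vowels is.
"vew" has 1 vowel. The stems with 1 vowel (teb → tebori, huw → huwori, nus → nusori) add -ori.
The other patterns: stems with 2 vowels delete the last vowel and add -al; stems with 3 vowels add -ob.
So vew → vewori.

vewori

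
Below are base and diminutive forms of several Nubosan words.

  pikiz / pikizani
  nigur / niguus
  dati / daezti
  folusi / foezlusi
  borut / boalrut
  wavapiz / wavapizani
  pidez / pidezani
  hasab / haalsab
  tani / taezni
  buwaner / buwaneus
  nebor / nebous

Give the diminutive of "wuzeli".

"wuzeli" ends in -i. The stems ending in -i (folusi → foezlusi, dati → daezti, tani → taezni) insert -ez- after the first vowel.
The other patterns: stems ending in -r drop the final letter and add -us; stems ending in -z add -ani; stems ending in -b or -t insert -al- after the first vowel.
So wuzeli → wuezzeli.

wuezzeli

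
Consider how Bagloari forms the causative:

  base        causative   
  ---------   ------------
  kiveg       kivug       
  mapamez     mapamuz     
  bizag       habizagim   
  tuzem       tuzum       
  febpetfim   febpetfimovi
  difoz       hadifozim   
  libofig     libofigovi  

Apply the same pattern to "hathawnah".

hahathawnahim

libofig and bizag both end in -g yet inflect differently (libofigovi, habizagim), so the final letter is not what conditions the rule; the last vowel is.
"hathawnah" has last vowel 'a'. The one such stem in the data (bizag → habizagim) adds ha- … -im around the stem, so the same rule applies.
So hathawnah → hahathawnahim.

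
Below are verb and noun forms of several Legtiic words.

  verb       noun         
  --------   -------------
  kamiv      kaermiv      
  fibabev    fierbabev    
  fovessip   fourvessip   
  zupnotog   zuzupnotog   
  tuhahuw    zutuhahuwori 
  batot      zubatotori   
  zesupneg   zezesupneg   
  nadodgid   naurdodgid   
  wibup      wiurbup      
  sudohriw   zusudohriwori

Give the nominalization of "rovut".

zurovutori

zesupneg and fibabev both have last vowel 'e' yet inflect differently (zezesupneg, fierbabev), so the last vowel is not what conditions the rule; the final letter is.
"rovut" ends in -t. The one such stem in the data (batot → zubatotori) adds zu- … -ori around the stem, so the same rule applies.
The other patterns: stems ending in -g repeat the first consonant+vowel as a prefix; stems ending in -v insert -er- after the first vowel; stems ending in -d or -p insert -ur- after the first vowel.
So rovut → zurovutori.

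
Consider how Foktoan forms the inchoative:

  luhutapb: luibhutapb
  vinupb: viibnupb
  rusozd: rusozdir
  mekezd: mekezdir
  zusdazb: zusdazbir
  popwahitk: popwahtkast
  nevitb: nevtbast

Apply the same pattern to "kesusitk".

luhutapb and zusdazb both end in -b yet inflect differently (luibhutapb, zusdazbir), so the final letter is not what conditions the rule; the second-to-last letter is.
"kesusitk" has second-to-last letter 't'. The stems whose second-to-last letter is 't' (popwahitk → popwahtkast, nevitb → nevtbast) delete the last vowel and add -ast.
So kesusitk → kesustkast.

kesustkast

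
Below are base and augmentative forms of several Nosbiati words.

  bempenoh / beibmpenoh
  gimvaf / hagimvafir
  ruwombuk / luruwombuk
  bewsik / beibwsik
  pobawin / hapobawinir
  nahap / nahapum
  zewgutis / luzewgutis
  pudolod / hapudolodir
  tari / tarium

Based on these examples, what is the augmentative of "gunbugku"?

hagunbugkuir

"gunbugku" begins with g-. The one such stem in the data (gimvaf → hagimvafir) adds ha- … -ir around the stem, so the same rule applies.
So gunbugku → hagunbugkuir.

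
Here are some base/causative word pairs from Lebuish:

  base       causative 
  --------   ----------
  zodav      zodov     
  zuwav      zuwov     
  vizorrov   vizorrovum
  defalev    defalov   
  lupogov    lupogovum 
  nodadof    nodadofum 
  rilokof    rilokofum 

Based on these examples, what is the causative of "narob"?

"narob" has last vowel 'o'. The stems whose last vowel is 'o' (lupogov → lupogovum, nodadof → nodadofum, vizorrov → vizorrovum) add -um.
So narob → narobum.

narobum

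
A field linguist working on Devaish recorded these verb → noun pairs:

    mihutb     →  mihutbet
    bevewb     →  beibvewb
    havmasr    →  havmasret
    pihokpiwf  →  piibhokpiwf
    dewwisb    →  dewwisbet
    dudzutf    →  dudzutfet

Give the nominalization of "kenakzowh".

dudzutf and pihokpiwf both end in -f yet inflect differently (dudzutfet, piibhokpiwf), so the final letter is not what conditions the rule; the second-to-last letter is.
"kenakzowh" has second-to-last letter 'w'. The stems whose second-to-last letter is 'w' (pihokpiwf → piibhokpiwf, bevewb → beibvewb) insert -ib- after the first vowel.
The other pattern: stems whose second-to-last letter is 's' or 't' add -et.
So kenakzowh → keibnakzowh.

keibnakzowh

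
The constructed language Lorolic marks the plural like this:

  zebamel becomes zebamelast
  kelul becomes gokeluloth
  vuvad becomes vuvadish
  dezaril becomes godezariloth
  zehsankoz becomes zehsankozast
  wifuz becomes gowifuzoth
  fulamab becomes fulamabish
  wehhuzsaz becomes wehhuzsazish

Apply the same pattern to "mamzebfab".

wehhuzsaz and zehsankoz both end in -z yet inflect differently (wehhuzsazish, zehsankozast), so the final letter is not what conditions the rule; the last vowel is.
"mamzebfab" has last vowel 'a'. The stems whose last vowel is 'a' (fulamab → fulamabish, vuvad → vuvadish, wehhuzsaz → wehhuzsazish) add -ish.
The other patterns: stems whose last vowel is 'e' or 'o' add -ast; stems whose last vowel is 'i' or 'u' add go- … -oth around the stem.
So mamzebfab → mamzebfabish.

mamzebfabish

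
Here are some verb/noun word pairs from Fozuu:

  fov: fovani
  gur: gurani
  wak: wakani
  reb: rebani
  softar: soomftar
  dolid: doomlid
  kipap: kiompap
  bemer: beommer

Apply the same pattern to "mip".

mipani

gur and softar both end in -r yet inflect differently (gurani, soomftar), so the final letter is not what conditions the rule; the number of vowels is.
"mip" has 1 vowel. The stems with 1 vowel (fov → fovani, gur → gurani, wak → wakani) add -ani.
So mip → mipani.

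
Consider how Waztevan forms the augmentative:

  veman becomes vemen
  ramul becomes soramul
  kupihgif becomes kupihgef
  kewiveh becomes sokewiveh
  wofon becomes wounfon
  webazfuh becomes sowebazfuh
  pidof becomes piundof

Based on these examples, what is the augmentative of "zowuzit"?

zowuzet

pidof and kupihgif both end in -f yet inflect differently (piundof, kupihgef), so the final letter is not what conditions the rule; the last vowel is.
"zowuzit" has last vowel 'i'. The one such stem in the data (kupihgif → kupihgef) changes the last vowel to 'e' (as does veman), so the same rule applies.
The other patterns: stems whose last vowel is 'o' insert -un- after the first vowel; stems whose last vowel is 'e' or 'u' add the prefix so-.
So zowuzit → zowuzet.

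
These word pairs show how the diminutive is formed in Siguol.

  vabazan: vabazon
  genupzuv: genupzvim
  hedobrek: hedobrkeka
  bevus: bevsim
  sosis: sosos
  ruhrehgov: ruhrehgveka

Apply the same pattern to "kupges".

kupgseka

"kupges" has last vowel 'e'. The one such stem in the data (hedobrek → hedobrkeka) deletes the last vowel and adds -eka (as does ruhrehgov), so the same rule applies.
The other patterns: stems whose last vowel is 'u' delete the last vowel and add -im; stems whose last vowel is 'a' or 'i' change the last vowel to 'o'.
So kupges → kupgseka.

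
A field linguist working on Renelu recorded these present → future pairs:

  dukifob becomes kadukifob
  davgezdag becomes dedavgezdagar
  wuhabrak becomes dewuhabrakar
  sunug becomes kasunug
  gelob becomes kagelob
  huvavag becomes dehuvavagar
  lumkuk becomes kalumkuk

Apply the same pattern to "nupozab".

denupozabar

huvavag and sunug both end in -g yet inflect differently (dehuvavagar, kasunug), so the final letter is not what conditions the rule; the last vowel is.
"nupozab" has last vowel 'a'. The stems whose last vowel is 'a' (huvavag → dehuvavagar, davgezdag → dedavgezdagar, wuhabrak → dewuhabrakar) add de- … -ar around the stem.
So nupozab → denupozabar.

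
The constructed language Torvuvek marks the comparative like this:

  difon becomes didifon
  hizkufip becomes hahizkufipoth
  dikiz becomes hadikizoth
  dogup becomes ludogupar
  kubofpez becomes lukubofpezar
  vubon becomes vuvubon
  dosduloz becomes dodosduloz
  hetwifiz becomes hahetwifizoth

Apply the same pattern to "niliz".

dosduloz and dikiz both end in -z yet inflect differently (dodosduloz, hadikizoth), so the final letter is not what conditions the rule; the last vowel is.
"niliz" has last vowel 'i'. The stems whose last vowel is 'i' (dikiz → hadikizoth, hizkufip → hahizkufipoth, hetwifiz → hahetwifizoth) add ha- … -oth around the stem.
So niliz → hanilizoth.

hanilizoth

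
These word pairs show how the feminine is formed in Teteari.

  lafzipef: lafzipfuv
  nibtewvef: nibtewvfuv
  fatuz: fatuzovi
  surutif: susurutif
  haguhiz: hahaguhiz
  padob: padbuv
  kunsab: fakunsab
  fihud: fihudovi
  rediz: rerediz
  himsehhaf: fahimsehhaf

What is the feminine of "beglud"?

"beglud" has last vowel 'u'. The stems whose last vowel is 'u' (fihud → fihudovi, fatuz → fatuzovi) add -ovi.
So beglud → begludovi.

begludovi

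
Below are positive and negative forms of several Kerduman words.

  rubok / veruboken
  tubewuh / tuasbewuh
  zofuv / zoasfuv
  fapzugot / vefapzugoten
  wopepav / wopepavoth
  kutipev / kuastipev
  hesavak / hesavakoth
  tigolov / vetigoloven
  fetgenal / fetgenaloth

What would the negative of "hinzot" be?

vehinzoten

wopepav and tigolov both end in -v yet inflect differently (wopepavoth, vetigoloven), so the final letter is not what conditions the rule; the last vowel is.
"hinzot" has last vowel 'o'. The stems whose last vowel is 'o' (tigolov → vetigoloven, rubok → veruboken, fapzugot → vefapzugoten) add ve- … -en around the stem.
So hinzot → vehinzoten.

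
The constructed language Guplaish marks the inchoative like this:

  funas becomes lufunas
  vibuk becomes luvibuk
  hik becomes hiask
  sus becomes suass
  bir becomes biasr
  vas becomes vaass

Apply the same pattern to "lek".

vibuk and hik both end in -k yet inflect differently (luvibuk, hiask), so the final letter is not what conditions the rule; the number of vowels is.
"lek" has 1 vowel. The stems with 1 vowel (hik → hiask, sus → suass, bir → biasr) insert -as- after the first vowel.
So lek → leask.

leask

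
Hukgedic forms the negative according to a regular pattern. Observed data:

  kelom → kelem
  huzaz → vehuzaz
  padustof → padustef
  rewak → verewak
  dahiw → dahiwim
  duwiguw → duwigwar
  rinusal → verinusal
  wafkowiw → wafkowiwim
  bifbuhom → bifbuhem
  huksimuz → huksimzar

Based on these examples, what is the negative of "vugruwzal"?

wafkowiw and duwiguw both end in -w yet inflect differently (wafkowiwim, duwigwar), so the final letter is not what conditions the rule; the last vowel is.
"vugruwzal" has last vowel 'a'. The stems whose last vowel is 'a' (huzaz → vehuzaz, rewak → verewak, rinusal → verinusal) add the prefix ve-.
The other patterns: stems whose last vowel is 'i' add -im; stems whose last vowel is 'u' delete the last vowel and add -ar; stems whose last vowel is 'o' change the last vowel to 'e'.
So vugruwzal → vevugruwzal.

vevugruwzal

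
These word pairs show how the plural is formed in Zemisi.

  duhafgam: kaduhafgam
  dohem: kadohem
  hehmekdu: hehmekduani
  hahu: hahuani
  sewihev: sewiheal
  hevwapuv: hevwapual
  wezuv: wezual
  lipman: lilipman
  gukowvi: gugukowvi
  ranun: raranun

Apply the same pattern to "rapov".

rapoal

dohem and sewihev both have last vowel 'e' yet inflect differently (kadohem, sewiheal), so the last vowel is not what conditions the rule; the final letter is.
"rapov" ends in -v. The stems ending in -v (sewihev → sewiheal, hevwapuv → hevwapual, wezuv → wezual) drop the final letter and add -al.
So rapov → rapoal.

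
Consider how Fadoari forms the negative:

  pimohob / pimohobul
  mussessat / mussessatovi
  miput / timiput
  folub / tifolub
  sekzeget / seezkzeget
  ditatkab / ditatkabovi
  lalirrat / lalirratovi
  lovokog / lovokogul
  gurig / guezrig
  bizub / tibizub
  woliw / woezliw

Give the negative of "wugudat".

wugudatovi

lovokog and gurig both end in -g yet inflect differently (lovokogul, guezrig), so the final letter is not what conditions the rule; the last vowel is.
"wugudat" has last vowel 'a'. The stems whose last vowel is 'a' (mussessat → mussessatovi, ditatkab → ditatkabovi, lalirrat → lalirratovi) add -ovi.
So wugudat → wugudatovi.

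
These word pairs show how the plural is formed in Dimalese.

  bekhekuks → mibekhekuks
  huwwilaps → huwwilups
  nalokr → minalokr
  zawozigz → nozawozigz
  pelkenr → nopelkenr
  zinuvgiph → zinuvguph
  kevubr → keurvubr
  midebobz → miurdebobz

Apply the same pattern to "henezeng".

bekhekuks and huwwilaps both end in -s yet inflect differently (mibekhekuks, huwwilups), so the final letter is not what conditions the rule; the second-to-last letter is.
"henezeng" has second-to-last letter 'n'. The one such stem in the data (pelkenr → nopelkenr) adds the prefix no-, so the same rule applies.
The other patterns: stems whose second-to-last letter is 'k' add the prefix mi-; stems whose second-to-last letter is 'p' change the last vowel to 'u'; stems whose second-to-last letter is 'b' insert -ur- after the first vowel.
So henezeng → nohenezeng.

nohenezeng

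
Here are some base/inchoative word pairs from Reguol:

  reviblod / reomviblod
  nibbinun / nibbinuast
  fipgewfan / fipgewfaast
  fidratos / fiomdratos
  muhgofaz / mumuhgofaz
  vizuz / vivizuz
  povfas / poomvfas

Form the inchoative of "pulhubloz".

muhgofaz and fipgewfan both have last vowel 'a' yet inflect differently (mumuhgofaz, fipgewfaast), so the last vowel is not what conditions the rule; the final letter is.
"pulhubloz" ends in -z. The stems ending in -z (muhgofaz → mumuhgofaz, vizuz → vivizuz) repeat the first consonant+vowel as a prefix.
The other patterns: stems ending in -n drop the final letter and add -ast; stems ending in -d or -s insert -om- after the first vowel.
So pulhubloz → pupulhubloz.

pupulhubloz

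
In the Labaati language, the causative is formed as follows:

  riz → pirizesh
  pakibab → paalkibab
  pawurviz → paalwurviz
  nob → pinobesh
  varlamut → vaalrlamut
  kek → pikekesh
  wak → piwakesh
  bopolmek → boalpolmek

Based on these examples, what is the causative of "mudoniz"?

mualdoniz

"mudoniz" has 3 vowels. The stems with 3 vowels (pawurviz → paalwurviz, pakibab → paalkibab, bopolmek → boalpolmek) insert -al- after the first vowel.
So mudoniz → mualdoniz.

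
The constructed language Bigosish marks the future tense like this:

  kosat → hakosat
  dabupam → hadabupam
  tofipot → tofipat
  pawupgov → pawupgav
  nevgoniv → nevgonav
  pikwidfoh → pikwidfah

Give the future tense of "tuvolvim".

tuvolvam

"tuvolvim" has last vowel 'i'. The one such stem in the data (nevgoniv → nevgonav) changes the last vowel to 'a' (as do tofipot, pawupgov), so the same rule applies.
The other pattern: stems whose last vowel is 'a' add the prefix ha-.
So tuvolvim → tuvolvam.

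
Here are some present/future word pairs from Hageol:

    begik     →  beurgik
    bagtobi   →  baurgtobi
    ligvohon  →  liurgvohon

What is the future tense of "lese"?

Every pair shown (begik → beurgik, bagtobi → baurgtobi, ligvohon → liurgvohon) follows the same rule: insert -ur- after the first vowel.
So lese → leurse.

leurse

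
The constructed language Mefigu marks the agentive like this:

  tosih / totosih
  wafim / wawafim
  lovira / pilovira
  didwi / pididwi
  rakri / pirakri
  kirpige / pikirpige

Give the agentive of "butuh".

tosih and didwi both have last vowel 'i' yet inflect differently (totosih, pididwi), so the last vowel is not what conditions the rule; whether the stem ends in a vowel or a consonant is.
"butuh" ends in a consonant. The stems ending in a consonant (tosih → totosih, wafim → wawafim) repeat the first consonant+vowel as a prefix.
The other pattern: stems ending in a vowel add the prefix pi-.
So butuh → bubutuh.

bubutuh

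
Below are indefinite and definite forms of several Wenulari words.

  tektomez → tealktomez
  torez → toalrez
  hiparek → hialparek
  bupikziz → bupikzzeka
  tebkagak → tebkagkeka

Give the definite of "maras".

marseka

"maras" has last vowel 'a'. The one such stem in the data (tebkagak → tebkagkeka) deletes the last vowel and adds -eka (as does bupikziz), so the same rule applies.
The other pattern: stems whose last vowel is 'e' insert -al- after the first vowel.
So maras → marseka.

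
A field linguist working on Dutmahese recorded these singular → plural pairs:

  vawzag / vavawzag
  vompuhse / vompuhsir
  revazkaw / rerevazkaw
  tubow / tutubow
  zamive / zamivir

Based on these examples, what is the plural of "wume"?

wumir

vompuhse and vawzag both begin with v- yet inflect differently (vompuhsir, vavawzag), so the first letter is not what conditions the rule; whether the stem ends in a vowel or a consonant is.
"wume" ends in a vowel. The stems ending in a vowel (zamive → zamivir, vompuhse → vompuhsir) drop the final letter and add -ir.
So wume → wumir.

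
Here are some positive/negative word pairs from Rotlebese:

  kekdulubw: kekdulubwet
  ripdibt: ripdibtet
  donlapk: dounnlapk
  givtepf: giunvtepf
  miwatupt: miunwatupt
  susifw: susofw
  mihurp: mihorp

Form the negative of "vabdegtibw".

ripdibt and miwatupt both end in -t yet inflect differently (ripdibtet, miunwatupt), so the final letter is not what conditions the rule; the second-to-last letter is.
"vabdegtibw" has second-to-last letter 'b'. The stems whose second-to-last letter is 'b' (kekdulubw → kekdulubwet, ripdibt → ripdibtet) add -et.
The other patterns: stems whose second-to-last letter is 'p' insert -un- after the first vowel; stems whose second-to-last letter is 'f' or 'r' change the last vowel to 'o'.
So vabdegtibw → vabdegtibwet.

vabdegtibwet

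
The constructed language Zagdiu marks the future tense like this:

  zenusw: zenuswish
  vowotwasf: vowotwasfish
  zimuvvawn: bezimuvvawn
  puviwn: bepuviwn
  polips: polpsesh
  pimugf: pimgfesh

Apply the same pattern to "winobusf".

winobusfish

"winobusf" has second-to-last letter 's'. The stems whose second-to-last letter is 's' (zenusw → zenuswish, vowotwasf → vowotwasfish) add -ish.
The other patterns: stems whose second-to-last letter is 'w' add the prefix be-; stems whose second-to-last letter is 'g' or 'p' delete the last vowel and add -esh.
So winobusf → winobusfish.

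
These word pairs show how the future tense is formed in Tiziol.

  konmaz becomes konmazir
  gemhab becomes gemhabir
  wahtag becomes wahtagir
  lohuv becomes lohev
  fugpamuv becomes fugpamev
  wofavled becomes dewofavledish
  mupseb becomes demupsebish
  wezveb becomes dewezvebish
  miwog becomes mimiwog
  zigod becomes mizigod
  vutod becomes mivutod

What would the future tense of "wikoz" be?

miwikoz

"wikoz" has last vowel 'o'. The stems whose last vowel is 'o' (miwog → mimiwog, zigod → mizigod, vutod → mivutod) add the prefix mi-.
The other patterns: stems whose last vowel is 'a' add -ir; stems whose last vowel is 'u' change the last vowel to 'e'; stems whose last vowel is 'e' add de- … -ish around the stem.
So wikoz → miwikoz.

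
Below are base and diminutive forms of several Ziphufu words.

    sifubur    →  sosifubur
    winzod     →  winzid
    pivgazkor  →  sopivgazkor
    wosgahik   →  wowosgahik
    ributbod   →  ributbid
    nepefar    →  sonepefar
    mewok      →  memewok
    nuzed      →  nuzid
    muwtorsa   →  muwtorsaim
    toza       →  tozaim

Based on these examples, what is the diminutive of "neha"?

nehaim

ributbod and pivgazkor both have last vowel 'o' yet inflect differently (ributbid, sopivgazkor), so the last vowel is not what conditions the rule; the final letter is.
"neha" ends in -a. The stems ending in -a (toza → tozaim, muwtorsa → muwtorsaim) add -im.
So neha → nehaim.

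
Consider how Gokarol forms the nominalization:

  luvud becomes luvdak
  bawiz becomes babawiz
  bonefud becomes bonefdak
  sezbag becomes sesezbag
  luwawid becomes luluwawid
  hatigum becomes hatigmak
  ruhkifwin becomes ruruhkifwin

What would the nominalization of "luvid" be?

bonefud and luwawid both end in -d yet inflect differently (bonefdak, luluwawid), so the final letter is not what conditions the rule; the last vowel is.
"luvid" has last vowel 'i'. The stems whose last vowel is 'i' (luwawid → luluwawid, bawiz → babawiz, ruhkifwin → ruruhkifwin) repeat the first consonant+vowel as a prefix.
The other pattern: stems whose last vowel is 'u' delete the last vowel and add -ak.
So luvid → luluvid.

luluvid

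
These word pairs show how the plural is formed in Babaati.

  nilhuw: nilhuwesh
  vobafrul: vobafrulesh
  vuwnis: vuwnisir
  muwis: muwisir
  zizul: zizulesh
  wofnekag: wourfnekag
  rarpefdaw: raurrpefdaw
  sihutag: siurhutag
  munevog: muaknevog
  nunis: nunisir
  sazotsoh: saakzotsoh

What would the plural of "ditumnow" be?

diaktumnow

wofnekag and munevog both end in -g yet inflect differently (wourfnekag, muaknevog), so the final letter is not what conditions the rule; the last vowel is.
"ditumnow" has last vowel 'o'. The stems whose last vowel is 'o' (munevog → muaknevog, sazotsoh → saakzotsoh) insert -ak- after the first vowel.
The other patterns: stems whose last vowel is 'a' insert -ur- after the first vowel; stems whose last vowel is 'i' add -ir; stems whose last vowel is 'u' add -esh.
So ditumnow → diaktumnow.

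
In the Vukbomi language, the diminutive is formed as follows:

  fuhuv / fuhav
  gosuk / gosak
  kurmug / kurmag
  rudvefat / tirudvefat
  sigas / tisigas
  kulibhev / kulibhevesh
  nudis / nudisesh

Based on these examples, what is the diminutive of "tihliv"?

tihlivesh

fuhuv and kulibhev both end in -v yet inflect differently (fuhav, kulibhevesh), so the final letter is not what conditions the rule; the last vowel is.
"tihliv" has last vowel 'i'. The one such stem in the data (nudis → nudisesh) adds -esh, so the same rule applies.
So tihliv → tihlivesh.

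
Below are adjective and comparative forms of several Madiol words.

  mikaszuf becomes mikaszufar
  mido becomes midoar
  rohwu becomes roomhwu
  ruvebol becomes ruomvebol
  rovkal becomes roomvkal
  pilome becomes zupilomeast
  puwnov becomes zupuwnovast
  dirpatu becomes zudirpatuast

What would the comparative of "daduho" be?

zudaduhoast

"daduho" begins with d-. The one such stem in the data (dirpatu → zudirpatuast) adds zu- … -ast around the stem, so the same rule applies.
So daduho → zudaduhoast.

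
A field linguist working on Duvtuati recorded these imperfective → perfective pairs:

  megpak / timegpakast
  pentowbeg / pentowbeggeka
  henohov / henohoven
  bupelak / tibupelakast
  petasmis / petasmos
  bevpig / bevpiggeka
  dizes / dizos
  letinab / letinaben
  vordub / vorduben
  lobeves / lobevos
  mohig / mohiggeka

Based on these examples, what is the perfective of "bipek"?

mohig and petasmis both have last vowel 'i' yet inflect differently (mohiggeka, petasmos), so the last vowel is not what conditions the rule; the final letter is.
"bipek" ends in -k. The stems ending in -k (megpak → timegpakast, bupelak → tibupelakast) add ti- … -ast around the stem.
The other patterns: stems ending in -g double the final consonant and add -eka; stems ending in -s change the last vowel to 'o'; stems ending in -b or -v add -en.
So bipek → tibipekast.

tibipekast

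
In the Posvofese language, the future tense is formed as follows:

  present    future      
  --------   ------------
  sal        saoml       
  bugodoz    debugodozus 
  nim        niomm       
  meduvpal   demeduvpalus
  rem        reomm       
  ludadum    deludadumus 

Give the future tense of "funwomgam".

ludadum and rem both end in -m yet inflect differently (deludadumus, reomm), so the final letter is not what conditions the rule; the number of vowels is.
"funwomgam" has 3 vowels. The stems with 3 vowels (ludadum → deludadumus, meduvpal → demeduvpalus, bugodoz → debugodozus) add de- … -us around the stem.
So funwomgam → defunwomgamus.

defunwomgamus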